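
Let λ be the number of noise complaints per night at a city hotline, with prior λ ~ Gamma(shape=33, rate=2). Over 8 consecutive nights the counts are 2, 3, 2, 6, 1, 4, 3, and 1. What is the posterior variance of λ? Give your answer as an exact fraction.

Total count: 2 + 3 + 2 + 6 + 1 + 4 + 3 + 1 = 22.
Total exposure: 8 nights.
Conjugate update: add total count to the shape and total exposure to the rate, giving Gamma(55, 10).
Posterior variance = α'/β'² = 55/100 = 11/20.

11/20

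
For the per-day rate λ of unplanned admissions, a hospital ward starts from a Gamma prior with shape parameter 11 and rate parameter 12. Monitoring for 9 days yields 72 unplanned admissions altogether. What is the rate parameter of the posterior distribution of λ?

21

Total count 72 over total exposure 9 days.
The Gamma prior is conjugate for the Poisson rate, so λ | data ~ Gamma(11+72, 12+9) = Gamma(83, 21).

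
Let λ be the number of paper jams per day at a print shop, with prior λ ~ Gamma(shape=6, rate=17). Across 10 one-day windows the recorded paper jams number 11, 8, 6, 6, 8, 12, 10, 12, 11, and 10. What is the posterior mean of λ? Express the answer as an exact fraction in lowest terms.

Total count: 11 + 8 + 6 + 6 + 8 + 12 + 10 + 12 + 11 + 10 = 94.
Total exposure: 10 days.
Posterior: α' = 6 + 94 = 100, β' = 17 + 10 = 27.
Posterior mean = α'/β' = 100/27.

100/27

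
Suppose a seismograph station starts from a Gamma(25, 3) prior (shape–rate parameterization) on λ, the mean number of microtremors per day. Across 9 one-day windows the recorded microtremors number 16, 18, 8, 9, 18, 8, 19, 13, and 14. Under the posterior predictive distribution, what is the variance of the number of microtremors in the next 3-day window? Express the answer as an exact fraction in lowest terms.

Total count: 16 + 18 + 8 + 9 + 18 + 8 + 19 + 13 + 14 = 123.
Total exposure: 9 days.
Gamma(α, β) with Poisson data over total exposure Σt gives posterior Gamma(α+Σx, β+Σt) = Gamma(148, 12).
The posterior predictive for a window of length T is Negative Binomial with variance T·α'·(β'+T)/β'² = 3·148·15/144 = 185/4.

185/4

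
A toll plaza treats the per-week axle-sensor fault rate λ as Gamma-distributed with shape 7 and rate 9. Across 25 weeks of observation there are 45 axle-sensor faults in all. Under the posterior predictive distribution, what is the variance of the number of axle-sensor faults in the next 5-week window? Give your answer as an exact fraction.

Total count 45 over total exposure 25 weeks.
By Gamma–Poisson conjugacy, the posterior is Gamma(α + Σx, β + Σt) = Gamma(7 + 45, 9 + 25) = Gamma(52, 34).
The posterior predictive for a window of length T is Negative Binomial with variance T·α'·(β'+T)/β'² = 5·52·39/1156 = 2535/289.

2535/289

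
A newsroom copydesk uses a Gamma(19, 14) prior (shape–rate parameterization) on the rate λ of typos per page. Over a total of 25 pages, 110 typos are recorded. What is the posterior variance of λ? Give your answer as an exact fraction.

Total count 110 over total exposure 25 pages.
The Gamma prior is conjugate for the Poisson rate, so λ | data ~ Gamma(19+110, 14+25) = Gamma(129, 39).
Posterior variance = α'/β'² = 129/1521 = 43/507.

43/507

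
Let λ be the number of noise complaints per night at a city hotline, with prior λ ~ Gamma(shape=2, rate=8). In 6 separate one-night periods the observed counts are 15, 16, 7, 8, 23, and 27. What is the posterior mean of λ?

Total count: 15 + 16 + 7 + 8 + 23 + 27 = 96.
Total exposure: 6 nights.
Posterior: α' = 2 + 96 = 98, β' = 8 + 6 = 14.
Posterior mean = α'/β' = 98/14 = 7.

7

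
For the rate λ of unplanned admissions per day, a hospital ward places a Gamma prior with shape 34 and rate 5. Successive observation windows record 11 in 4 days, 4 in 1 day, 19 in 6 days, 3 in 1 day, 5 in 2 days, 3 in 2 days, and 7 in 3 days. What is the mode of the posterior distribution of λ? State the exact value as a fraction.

85/24

Total count: 11 + 4 + 19 + 3 + 5 + 3 + 7 = 52.
Total exposure: 4 + 1 + 6 + 1 + 2 + 2 + 3 = 19 days.
By Gamma–Poisson conjugacy, the posterior is Gamma(α + Σx, β + Σt) = Gamma(34 + 52, 5 + 19) = Gamma(86, 24).
Posterior mode = (α'−1)/β' = 85/24.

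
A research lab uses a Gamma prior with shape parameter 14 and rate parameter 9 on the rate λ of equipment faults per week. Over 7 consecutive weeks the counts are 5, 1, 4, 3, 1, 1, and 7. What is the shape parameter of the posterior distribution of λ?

36

Total count: 5 + 1 + 4 + 3 + 1 + 1 + 7 = 22.
Total exposure: 7 weeks.
By Gamma–Poisson conjugacy, the posterior is Gamma(α + Σx, β + Σt) = Gamma(14 + 22, 9 + 7) = Gamma(36, 16).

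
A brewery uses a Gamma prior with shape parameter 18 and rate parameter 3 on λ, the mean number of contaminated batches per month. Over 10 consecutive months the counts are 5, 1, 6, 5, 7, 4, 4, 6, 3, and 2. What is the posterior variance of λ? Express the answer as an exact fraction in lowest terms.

Total count: 5 + 1 + 6 + 5 + 7 + 4 + 4 + 6 + 3 + 2 = 43.
Total exposure: 10 months.
By Gamma–Poisson conjugacy, the posterior is Gamma(α + Σx, β + Σt) = Gamma(18 + 43, 3 + 10) = Gamma(61, 13).
Posterior variance = α'/β'² = 61/169.

61/169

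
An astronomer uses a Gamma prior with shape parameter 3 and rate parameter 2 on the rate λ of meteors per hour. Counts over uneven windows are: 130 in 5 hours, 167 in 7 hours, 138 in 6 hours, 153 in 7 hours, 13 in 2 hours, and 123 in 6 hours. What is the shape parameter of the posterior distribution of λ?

Total count: 130 + 167 + 138 + 153 + 13 + 123 = 724.
Total exposure: 5 + 7 + 6 + 7 + 2 + 6 = 33 hours.
Posterior: α' = 3 + 724 = 727, β' = 2 + 33 = 35.

727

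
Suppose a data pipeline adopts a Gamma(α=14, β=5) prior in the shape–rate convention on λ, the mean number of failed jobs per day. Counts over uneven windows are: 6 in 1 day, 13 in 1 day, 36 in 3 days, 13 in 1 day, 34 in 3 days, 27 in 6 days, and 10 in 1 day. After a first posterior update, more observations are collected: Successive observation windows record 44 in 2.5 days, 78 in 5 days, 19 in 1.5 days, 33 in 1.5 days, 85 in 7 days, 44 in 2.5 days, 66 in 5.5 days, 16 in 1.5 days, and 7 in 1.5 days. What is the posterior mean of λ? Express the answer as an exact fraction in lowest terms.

Total count: 6 + 13 + 36 + 13 + 34 + 27 + 10 = 139.
Total exposure: 1 + 1 + 3 + 1 + 3 + 6 + 1 = 16 days.
After the first batch: Gamma(14 + 139, 5 + 16) = Gamma(153, 21).
Total count: 44 + 78 + 19 + 33 + 85 + 44 + 66 + 16 + 7 = 392.
Total exposure: 2.5 + 5 + 1.5 + 1.5 + 7 + 2.5 + 5.5 + 1.5 + 1.5 = 28.5 days.
After the second batch: Gamma(153 + 392, 21 + 28.5) = Gamma(545, 99/2).
Posterior mean = α'/β' = 545/(99/2) = 1090/99.

1090/99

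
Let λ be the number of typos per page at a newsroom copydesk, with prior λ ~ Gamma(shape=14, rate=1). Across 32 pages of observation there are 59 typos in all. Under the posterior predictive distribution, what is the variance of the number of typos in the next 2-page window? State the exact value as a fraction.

Total count 59 over total exposure 32 pages.
Gamma(α, β) with Poisson data over total exposure Σt gives posterior Gamma(α+Σx, β+Σt) = Gamma(73, 33).
The posterior predictive for a window of length T is Negative Binomial with variance T·α'·(β'+T)/β'² = 2·73·35/1089 = 5110/1089.

5110/1089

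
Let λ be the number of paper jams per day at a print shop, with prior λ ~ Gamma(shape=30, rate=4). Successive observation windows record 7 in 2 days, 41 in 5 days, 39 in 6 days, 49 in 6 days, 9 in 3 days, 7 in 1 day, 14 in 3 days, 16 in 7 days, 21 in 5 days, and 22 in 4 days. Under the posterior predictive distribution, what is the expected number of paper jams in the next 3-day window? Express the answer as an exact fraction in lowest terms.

765/46

Total count: 7 + 41 + 39 + 49 + 9 + 7 + 14 + 16 + 21 + 22 = 225.
Total exposure: 2 + 5 + 6 + 6 + 3 + 1 + 3 + 7 + 5 + 4 = 42 days.
The Gamma prior is conjugate for the Poisson rate, so λ | data ~ Gamma(30+225, 4+42) = Gamma(255, 46).
Predictive mean over a 3-day window = T·E[λ|data] = 3·255/46 = 765/46.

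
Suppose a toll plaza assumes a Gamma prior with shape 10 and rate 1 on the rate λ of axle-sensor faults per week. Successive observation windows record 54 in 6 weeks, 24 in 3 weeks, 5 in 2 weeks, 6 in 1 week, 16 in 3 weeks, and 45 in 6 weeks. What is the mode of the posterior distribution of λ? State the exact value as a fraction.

Total count: 54 + 24 + 5 + 6 + 16 + 45 = 150.
Total exposure: 6 + 3 + 2 + 1 + 3 + 6 = 21 weeks.
Gamma(α, β) with Poisson data over total exposure Σt gives posterior Gamma(α+Σx, β+Σt) = Gamma(160, 22).
Posterior mode = (α'−1)/β' = 159/22.

159/22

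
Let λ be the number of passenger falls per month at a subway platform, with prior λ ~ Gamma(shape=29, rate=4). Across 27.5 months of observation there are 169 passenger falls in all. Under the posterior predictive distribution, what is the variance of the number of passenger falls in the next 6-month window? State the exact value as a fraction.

2200/49

Total count 169 over total exposure 27.5 months.
Gamma(α, β) with Poisson data over total exposure Σt gives posterior Gamma(α+Σx, β+Σt) = Gamma(198, 63/2).
The posterior predictive for a window of length T is Negative Binomial with variance T·α'·(β'+T)/β'² = 6·198·(75/2)/(3969/4) = 2200/49.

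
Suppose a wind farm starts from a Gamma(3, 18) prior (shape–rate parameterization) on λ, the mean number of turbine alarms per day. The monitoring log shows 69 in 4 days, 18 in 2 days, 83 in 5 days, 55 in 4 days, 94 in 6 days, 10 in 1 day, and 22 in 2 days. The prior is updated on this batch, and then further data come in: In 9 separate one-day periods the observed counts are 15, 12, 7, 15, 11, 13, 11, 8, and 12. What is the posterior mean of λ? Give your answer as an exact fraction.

458/51

Total count: 69 + 18 + 83 + 55 + 94 + 10 + 22 = 351.
Total exposure: 4 + 2 + 5 + 4 + 6 + 1 + 2 = 24 days.
After the first batch: Gamma(3 + 351, 18 + 24) = Gamma(354, 42).
Total count: 15 + 12 + 7 + 15 + 11 + 13 + 11 + 8 + 12 = 104.
Total exposure: 9 days.
After the second batch: Gamma(354 + 104, 42 + 9) = Gamma(458, 51).
Posterior mean = α'/β' = 458/51.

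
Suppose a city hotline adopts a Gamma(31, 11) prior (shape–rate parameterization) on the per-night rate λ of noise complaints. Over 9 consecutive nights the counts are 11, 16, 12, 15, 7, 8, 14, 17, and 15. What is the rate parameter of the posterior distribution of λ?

Total count: 11 + 16 + 12 + 15 + 7 + 8 + 14 + 17 + 15 = 115.
Total exposure: 9 nights.
Gamma(α, β) with Poisson data over total exposure Σt gives posterior Gamma(α+Σx, β+Σt) = Gamma(146, 20).

20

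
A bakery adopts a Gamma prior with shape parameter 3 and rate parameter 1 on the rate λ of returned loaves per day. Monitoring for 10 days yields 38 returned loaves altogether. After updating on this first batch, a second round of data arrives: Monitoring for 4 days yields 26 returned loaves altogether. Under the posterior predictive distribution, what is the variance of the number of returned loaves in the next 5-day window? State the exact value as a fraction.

268/9

Total count 38 over total exposure 10 days.
After the first batch: Gamma(3 + 38, 1 + 10) = Gamma(41, 11).
Total count 26 over total exposure 4 days.
After the second batch: Gamma(41 + 26, 11 + 4) = Gamma(67, 15).
The posterior predictive for a window of length T is Negative Binomial with variance T·α'·(β'+T)/β'² = 5·67·20/225 = 268/9.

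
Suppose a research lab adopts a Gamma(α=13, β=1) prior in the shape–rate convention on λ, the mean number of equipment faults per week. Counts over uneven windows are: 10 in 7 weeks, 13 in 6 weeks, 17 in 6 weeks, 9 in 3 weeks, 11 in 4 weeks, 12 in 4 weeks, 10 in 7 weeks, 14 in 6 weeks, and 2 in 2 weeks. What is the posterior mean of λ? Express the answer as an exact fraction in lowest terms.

111/46

Total count: 10 + 13 + 17 + 9 + 11 + 12 + 10 + 14 + 2 = 98.
Total exposure: 7 + 6 + 6 + 3 + 4 + 4 + 7 + 6 + 2 = 45 weeks.
Gamma(α, β) with Poisson data over total exposure Σt gives posterior Gamma(α+Σx, β+Σt) = Gamma(111, 46).
Posterior mean = α'/β' = 111/46.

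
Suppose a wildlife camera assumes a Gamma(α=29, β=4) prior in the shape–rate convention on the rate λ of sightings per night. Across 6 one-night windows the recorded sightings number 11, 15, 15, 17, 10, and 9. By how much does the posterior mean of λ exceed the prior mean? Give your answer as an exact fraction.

Total count: 11 + 15 + 15 + 17 + 10 + 9 = 77.
Total exposure: 6 nights.
By Gamma–Poisson conjugacy, the posterior is Gamma(α + Σx, β + Σt) = Gamma(29 + 77, 4 + 6) = Gamma(106, 10).
Posterior mean = 106/10 = 53/5; prior mean = 29/4 = 29/4. Difference = 53/5 − 29/4 = 67/20.

67/20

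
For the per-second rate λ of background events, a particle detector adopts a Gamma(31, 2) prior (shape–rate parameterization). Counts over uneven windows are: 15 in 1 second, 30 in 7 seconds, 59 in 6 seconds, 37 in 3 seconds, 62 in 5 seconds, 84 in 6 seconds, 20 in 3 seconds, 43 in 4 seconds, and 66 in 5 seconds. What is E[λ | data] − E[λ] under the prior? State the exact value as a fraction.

-34/7

Total count: 15 + 30 + 59 + 37 + 62 + 84 + 20 + 43 + 66 = 416.
Total exposure: 1 + 7 + 6 + 3 + 5 + 6 + 3 + 4 + 5 = 40 seconds.
Gamma(α, β) with Poisson data over total exposure Σt gives posterior Gamma(α+Σx, β+Σt) = Gamma(447, 42).
Posterior mean = 447/42 = 149/14; prior mean = 31/2 = 31/2. Difference = 149/14 − 31/2 = -34/7.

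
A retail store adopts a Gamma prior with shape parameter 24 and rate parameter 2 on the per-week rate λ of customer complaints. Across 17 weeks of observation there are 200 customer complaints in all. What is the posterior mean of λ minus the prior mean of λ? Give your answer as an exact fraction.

Total count 200 over total exposure 17 weeks.
By Gamma–Poisson conjugacy, the posterior is Gamma(α + Σx, β + Σt) = Gamma(24 + 200, 2 + 17) = Gamma(224, 19).
Posterior mean = 224/19 = 224/19; prior mean = 24/2 = 12. Difference = 224/19 − 12 = -4/19.

-4/19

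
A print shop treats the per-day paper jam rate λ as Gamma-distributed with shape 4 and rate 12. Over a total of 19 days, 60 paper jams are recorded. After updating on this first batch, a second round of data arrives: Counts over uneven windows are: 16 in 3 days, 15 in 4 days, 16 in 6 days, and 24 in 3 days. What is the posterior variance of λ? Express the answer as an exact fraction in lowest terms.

135/2209

Total count 60 over total exposure 19 days.
After the first batch: Gamma(4 + 60, 12 + 19) = Gamma(64, 31).
Total count: 16 + 15 + 16 + 24 = 71.
Total exposure: 3 + 4 + 6 + 3 = 16 days.
After the second batch: Gamma(64 + 71, 31 + 16) = Gamma(135, 47).
Posterior variance = α'/β'² = 135/2209.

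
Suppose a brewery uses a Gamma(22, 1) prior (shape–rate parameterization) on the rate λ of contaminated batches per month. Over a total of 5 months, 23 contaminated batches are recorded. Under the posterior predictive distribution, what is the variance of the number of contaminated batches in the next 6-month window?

90

Total count 23 over total exposure 5 months.
Gamma(α, β) with Poisson data over total exposure Σt gives posterior Gamma(α+Σx, β+Σt) = Gamma(45, 6).
The posterior predictive for a window of length T is Negative Binomial with variance T·α'·(β'+T)/β'² = 6·45·12/36 = 90.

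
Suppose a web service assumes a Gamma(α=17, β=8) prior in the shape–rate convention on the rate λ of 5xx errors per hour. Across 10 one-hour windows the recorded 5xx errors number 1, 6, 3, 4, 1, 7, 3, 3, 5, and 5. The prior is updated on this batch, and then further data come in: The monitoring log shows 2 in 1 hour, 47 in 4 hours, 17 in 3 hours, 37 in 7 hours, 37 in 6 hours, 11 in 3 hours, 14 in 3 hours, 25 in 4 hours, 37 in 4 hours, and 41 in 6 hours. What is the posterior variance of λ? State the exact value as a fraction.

323/3481

Total count: 1 + 6 + 3 + 4 + 1 + 7 + 3 + 3 + 5 + 5 = 38.
Total exposure: 10 hours.
After the first batch: Gamma(17 + 38, 8 + 10) = Gamma(55, 18).
Total count: 2 + 47 + 17 + 37 + 37 + 11 + 14 + 25 + 37 + 41 = 268.
Total exposure: 1 + 4 + 3 + 7 + 6 + 3 + 3 + 4 + 4 + 6 = 41 hours.
After the second batch: Gamma(55 + 268, 18 + 41) = Gamma(323, 59).
Posterior variance = α'/β'² = 323/3481.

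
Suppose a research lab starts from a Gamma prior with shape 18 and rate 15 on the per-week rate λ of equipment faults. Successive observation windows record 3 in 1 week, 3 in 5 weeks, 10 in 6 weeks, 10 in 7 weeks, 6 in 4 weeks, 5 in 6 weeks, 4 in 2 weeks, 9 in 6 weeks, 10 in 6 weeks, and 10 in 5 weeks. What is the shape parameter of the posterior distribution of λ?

Total count: 3 + 3 + 10 + 10 + 6 + 5 + 4 + 9 + 10 + 10 = 70.
Total exposure: 1 + 5 + 6 + 7 + 4 + 6 + 2 + 6 + 6 + 5 = 48 weeks.
Gamma(α, β) with Poisson data over total exposure Σt gives posterior Gamma(α+Σx, β+Σt) = Gamma(88, 63).

88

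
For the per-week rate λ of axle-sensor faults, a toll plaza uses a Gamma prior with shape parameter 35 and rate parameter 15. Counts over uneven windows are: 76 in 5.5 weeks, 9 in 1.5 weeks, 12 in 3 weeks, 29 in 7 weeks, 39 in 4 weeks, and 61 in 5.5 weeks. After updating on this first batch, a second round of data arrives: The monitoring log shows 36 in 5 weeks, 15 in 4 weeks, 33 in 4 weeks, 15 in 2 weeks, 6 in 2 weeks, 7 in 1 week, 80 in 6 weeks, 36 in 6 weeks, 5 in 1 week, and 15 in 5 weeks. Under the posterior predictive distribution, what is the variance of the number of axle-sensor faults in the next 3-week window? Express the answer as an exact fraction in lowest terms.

491694/24025

Total count: 76 + 9 + 12 + 29 + 39 + 61 = 226.
Total exposure: 5.5 + 1.5 + 3 + 7 + 4 + 5.5 = 26.5 weeks.
After the first batch: Gamma(35 + 226, 15 + 26.5) = Gamma(261, 83/2).
Total count: 36 + 15 + 33 + 15 + 6 + 7 + 80 + 36 + 5 + 15 = 248.
Total exposure: 5 + 4 + 4 + 2 + 2 + 1 + 6 + 6 + 1 + 5 = 36 weeks.
After the second batch: Gamma(261 + 248, 83/2 + 36) = Gamma(509, 155/2).
The posterior predictive for a window of length T is Negative Binomial with variance T·α'·(β'+T)/β'² = 3·509·(161/2)/(24025/4) = 491694/24025.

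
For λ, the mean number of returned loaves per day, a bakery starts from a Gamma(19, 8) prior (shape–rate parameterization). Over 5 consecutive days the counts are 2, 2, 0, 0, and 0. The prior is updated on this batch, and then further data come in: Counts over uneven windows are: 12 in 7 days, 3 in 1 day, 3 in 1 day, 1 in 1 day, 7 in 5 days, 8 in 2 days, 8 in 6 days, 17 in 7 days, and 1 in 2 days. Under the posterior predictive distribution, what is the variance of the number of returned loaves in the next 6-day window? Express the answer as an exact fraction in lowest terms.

2822/225

Total count: 2 + 2 + 0 + 0 + 0 = 4.
Total exposure: 5 days.
After the first batch: Gamma(19 + 4, 8 + 5) = Gamma(23, 13).
Total count: 12 + 3 + 3 + 1 + 7 + 8 + 8 + 17 + 1 = 60.
Total exposure: 7 + 1 + 1 + 1 + 5 + 2 + 6 + 7 + 2 = 32 days.
After the second batch: Gamma(23 + 60, 13 + 32) = Gamma(83, 45).
The posterior predictive for a window of length T is Negative Binomial with variance T·α'·(β'+T)/β'² = 6·83·51/2025 = 2822/225.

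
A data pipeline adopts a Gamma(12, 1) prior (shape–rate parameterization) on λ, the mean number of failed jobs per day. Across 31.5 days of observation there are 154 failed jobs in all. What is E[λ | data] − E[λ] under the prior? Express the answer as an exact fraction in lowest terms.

-448/65

Total count 154 over total exposure 31.5 days.
The Gamma prior is conjugate for the Poisson rate, so λ | data ~ Gamma(12+154, 1+31.5) = Gamma(166, 65/2).
Posterior mean = 166/(65/2) = 332/65; prior mean = 12/1 = 12. Difference = 332/65 − 12 = -448/65.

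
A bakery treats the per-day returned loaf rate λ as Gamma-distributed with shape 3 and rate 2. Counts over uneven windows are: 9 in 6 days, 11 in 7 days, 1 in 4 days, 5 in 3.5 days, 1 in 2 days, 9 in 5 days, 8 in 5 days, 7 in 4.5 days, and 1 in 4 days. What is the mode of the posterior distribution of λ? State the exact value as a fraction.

Total count: 9 + 11 + 1 + 5 + 1 + 9 + 8 + 7 + 1 = 52.
Total exposure: 6 + 7 + 4 + 3.5 + 2 + 5 + 5 + 4.5 + 4 = 41 days.
Posterior: α' = 3 + 52 = 55, β' = 2 + 41 = 43.
Posterior mode = (α'−1)/β' = 54/43.

54/43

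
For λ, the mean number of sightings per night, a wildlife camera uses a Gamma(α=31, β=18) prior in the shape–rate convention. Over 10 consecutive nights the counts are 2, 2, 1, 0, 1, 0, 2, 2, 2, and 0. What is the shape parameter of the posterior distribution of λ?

Total count: 2 + 2 + 1 + 0 + 1 + 0 + 2 + 2 + 2 + 0 = 12.
Total exposure: 10 nights.
The Gamma prior is conjugate for the Poisson rate, so λ | data ~ Gamma(31+12, 18+10) = Gamma(43, 28).

43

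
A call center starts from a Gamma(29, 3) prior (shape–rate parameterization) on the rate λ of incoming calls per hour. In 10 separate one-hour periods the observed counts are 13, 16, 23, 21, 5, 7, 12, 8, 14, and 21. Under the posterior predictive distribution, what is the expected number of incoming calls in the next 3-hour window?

39

Total count: 13 + 16 + 23 + 21 + 5 + 7 + 12 + 8 + 14 + 21 = 140.
Total exposure: 10 hours.
Gamma(α, β) with Poisson data over total exposure Σt gives posterior Gamma(α+Σx, β+Σt) = Gamma(169, 13).
Predictive mean over a 3-hour window = T·E[λ|data] = 3·169/13 = 39.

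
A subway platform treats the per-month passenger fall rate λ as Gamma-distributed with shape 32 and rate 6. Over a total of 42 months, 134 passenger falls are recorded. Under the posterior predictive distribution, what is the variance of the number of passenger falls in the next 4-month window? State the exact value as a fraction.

1079/72

Total count 134 over total exposure 42 months.
Gamma(α, β) with Poisson data over total exposure Σt gives posterior Gamma(α+Σx, β+Σt) = Gamma(166, 48).
The posterior predictive for a window of length T is Negative Binomial with variance T·α'·(β'+T)/β'² = 4·166·52/2304 = 1079/72.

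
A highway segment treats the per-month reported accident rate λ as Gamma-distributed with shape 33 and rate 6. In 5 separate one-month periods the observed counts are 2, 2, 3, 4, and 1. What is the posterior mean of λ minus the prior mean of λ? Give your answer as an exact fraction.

Total count: 2 + 2 + 3 + 4 + 1 = 12.
Total exposure: 5 months.
Gamma(α, β) with Poisson data over total exposure Σt gives posterior Gamma(α+Σx, β+Σt) = Gamma(45, 11).
Posterior mean = 45/11 = 45/11; prior mean = 33/6 = 11/2. Difference = 45/11 − 11/2 = -31/22.

-31/22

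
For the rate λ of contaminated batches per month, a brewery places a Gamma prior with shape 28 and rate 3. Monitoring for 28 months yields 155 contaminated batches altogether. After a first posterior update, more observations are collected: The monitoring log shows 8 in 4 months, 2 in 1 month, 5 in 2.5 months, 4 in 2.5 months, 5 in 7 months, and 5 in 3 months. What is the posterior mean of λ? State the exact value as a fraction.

212/51

Total count 155 over total exposure 28 months.
After the first batch: Gamma(28 + 155, 3 + 28) = Gamma(183, 31).
Total count: 8 + 2 + 5 + 4 + 5 + 5 = 29.
Total exposure: 4 + 1 + 2.5 + 2.5 + 7 + 3 = 20 months.
After the second batch: Gamma(183 + 29, 31 + 20) = Gamma(212, 51).
Posterior mean = α'/β' = 212/51.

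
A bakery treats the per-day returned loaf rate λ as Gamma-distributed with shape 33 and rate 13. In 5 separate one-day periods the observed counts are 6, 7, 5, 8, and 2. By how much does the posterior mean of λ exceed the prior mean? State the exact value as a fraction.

199/234

Total count: 6 + 7 + 5 + 8 + 2 = 28.
Total exposure: 5 days.
Conjugate update: add total count to the shape and total exposure to the rate, giving Gamma(61, 18).
Posterior mean = 61/18 = 61/18; prior mean = 33/13 = 33/13. Difference = 61/18 − 33/13 = 199/234.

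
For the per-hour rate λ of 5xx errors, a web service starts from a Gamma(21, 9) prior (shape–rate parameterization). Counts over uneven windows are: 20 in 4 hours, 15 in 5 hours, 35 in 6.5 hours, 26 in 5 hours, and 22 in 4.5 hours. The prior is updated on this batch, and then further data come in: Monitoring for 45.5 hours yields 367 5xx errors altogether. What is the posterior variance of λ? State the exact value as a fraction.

2024/25281

Total count: 20 + 15 + 35 + 26 + 22 = 118.
Total exposure: 4 + 5 + 6.5 + 5 + 4.5 = 25 hours.
After the first batch: Gamma(21 + 118, 9 + 25) = Gamma(139, 34).
Total count 367 over total exposure 45.5 hours.
After the second batch: Gamma(139 + 367, 34 + 45.5) = Gamma(506, 159/2).
Posterior variance = α'/β'² = 506/(25281/4) = 2024/25281.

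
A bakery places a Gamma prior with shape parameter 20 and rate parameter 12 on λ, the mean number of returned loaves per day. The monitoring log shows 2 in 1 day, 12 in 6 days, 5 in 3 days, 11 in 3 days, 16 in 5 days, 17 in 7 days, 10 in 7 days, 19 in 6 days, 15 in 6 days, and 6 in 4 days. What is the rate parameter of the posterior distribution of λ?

60

Total count: 2 + 12 + 5 + 11 + 16 + 17 + 10 + 19 + 15 + 6 = 113.
Total exposure: 1 + 6 + 3 + 3 + 5 + 7 + 7 + 6 + 6 + 4 = 48 days.
The Gamma prior is conjugate for the Poisson rate, so λ | data ~ Gamma(20+113, 12+48) = Gamma(133, 60).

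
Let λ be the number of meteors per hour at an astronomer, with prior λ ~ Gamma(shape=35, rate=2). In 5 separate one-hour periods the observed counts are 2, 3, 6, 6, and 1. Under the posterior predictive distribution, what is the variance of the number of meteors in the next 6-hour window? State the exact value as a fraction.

4134/49

Total count: 2 + 3 + 6 + 6 + 1 = 18.
Total exposure: 5 hours.
Conjugate update: add total count to the shape and total exposure to the rate, giving Gamma(53, 7).
The posterior predictive for a window of length T is Negative Binomial with variance T·α'·(β'+T)/β'² = 6·53·13/49 = 4134/49.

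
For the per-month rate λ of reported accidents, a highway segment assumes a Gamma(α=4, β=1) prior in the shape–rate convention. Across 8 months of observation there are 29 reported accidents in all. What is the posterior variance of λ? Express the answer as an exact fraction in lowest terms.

11/27

Total count 29 over total exposure 8 months.
The Gamma prior is conjugate for the Poisson rate, so λ | data ~ Gamma(4+29, 1+8) = Gamma(33, 9).
Posterior variance = α'/β'² = 33/81 = 11/27.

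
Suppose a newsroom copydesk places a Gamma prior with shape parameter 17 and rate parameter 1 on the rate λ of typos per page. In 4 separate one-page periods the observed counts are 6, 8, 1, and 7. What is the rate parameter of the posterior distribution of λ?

Total count: 6 + 8 + 1 + 7 = 22.
Total exposure: 4 pages.
Gamma(α, β) with Poisson data over total exposure Σt gives posterior Gamma(α+Σx, β+Σt) = Gamma(39, 5).

5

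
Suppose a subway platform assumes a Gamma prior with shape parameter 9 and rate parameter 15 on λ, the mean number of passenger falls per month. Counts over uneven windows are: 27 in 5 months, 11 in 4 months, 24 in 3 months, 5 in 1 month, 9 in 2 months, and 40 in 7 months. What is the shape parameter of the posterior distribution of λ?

Total count: 27 + 11 + 24 + 5 + 9 + 40 = 116.
Total exposure: 5 + 4 + 3 + 1 + 2 + 7 = 22 months.
The Gamma prior is conjugate for the Poisson rate, so λ | data ~ Gamma(9+116, 15+22) = Gamma(125, 37).

125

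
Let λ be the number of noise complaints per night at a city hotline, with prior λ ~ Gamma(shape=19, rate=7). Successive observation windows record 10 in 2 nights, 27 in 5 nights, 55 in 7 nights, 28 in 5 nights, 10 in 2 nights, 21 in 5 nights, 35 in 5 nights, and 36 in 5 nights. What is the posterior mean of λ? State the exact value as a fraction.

Total count: 10 + 27 + 55 + 28 + 10 + 21 + 35 + 36 = 222.
Total exposure: 2 + 5 + 7 + 5 + 2 + 5 + 5 + 5 = 36 nights.
Posterior: α' = 19 + 222 = 241, β' = 7 + 36 = 43.
Posterior mean = α'/β' = 241/43.

241/43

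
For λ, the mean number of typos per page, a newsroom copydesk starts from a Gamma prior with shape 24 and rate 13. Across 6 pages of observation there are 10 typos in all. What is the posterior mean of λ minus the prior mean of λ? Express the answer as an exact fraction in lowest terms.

-14/247

Total count 10 over total exposure 6 pages.
By Gamma–Poisson conjugacy, the posterior is Gamma(α + Σx, β + Σt) = Gamma(24 + 10, 13 + 6) = Gamma(34, 19).
Posterior mean = 34/19 = 34/19; prior mean = 24/13 = 24/13. Difference = 34/19 − 24/13 = -14/247.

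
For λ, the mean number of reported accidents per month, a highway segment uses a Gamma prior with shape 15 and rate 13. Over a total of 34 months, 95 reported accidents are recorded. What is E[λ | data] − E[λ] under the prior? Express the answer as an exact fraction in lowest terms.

Total count 95 over total exposure 34 months.
The Gamma prior is conjugate for the Poisson rate, so λ | data ~ Gamma(15+95, 13+34) = Gamma(110, 47).
Posterior mean = 110/47 = 110/47; prior mean = 15/13 = 15/13. Difference = 110/47 − 15/13 = 725/611.

725/611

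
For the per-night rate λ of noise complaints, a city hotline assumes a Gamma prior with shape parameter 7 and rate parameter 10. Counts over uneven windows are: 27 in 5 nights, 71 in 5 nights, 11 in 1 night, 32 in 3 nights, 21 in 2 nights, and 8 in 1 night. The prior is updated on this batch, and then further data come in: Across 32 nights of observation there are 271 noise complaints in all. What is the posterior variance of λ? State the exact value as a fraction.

448/3481

Total count: 27 + 71 + 11 + 32 + 21 + 8 = 170.
Total exposure: 5 + 5 + 1 + 3 + 2 + 1 = 17 nights.
After the first batch: Gamma(7 + 170, 10 + 17) = Gamma(177, 27).
Total count 271 over total exposure 32 nights.
After the second batch: Gamma(177 + 271, 27 + 32) = Gamma(448, 59).
Posterior variance = α'/β'² = 448/3481.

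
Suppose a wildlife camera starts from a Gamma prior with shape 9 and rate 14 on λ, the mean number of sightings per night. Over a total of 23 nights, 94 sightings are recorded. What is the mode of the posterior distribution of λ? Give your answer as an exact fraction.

102/37

Total count 94 over total exposure 23 nights.
By Gamma–Poisson conjugacy, the posterior is Gamma(α + Σx, β + Σt) = Gamma(9 + 94, 14 + 23) = Gamma(103, 37).
Posterior mode = (α'−1)/β' = 102/37.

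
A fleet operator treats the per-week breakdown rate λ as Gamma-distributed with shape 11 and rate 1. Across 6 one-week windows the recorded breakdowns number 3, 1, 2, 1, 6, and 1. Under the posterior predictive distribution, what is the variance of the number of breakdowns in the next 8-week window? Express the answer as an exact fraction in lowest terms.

Total count: 3 + 1 + 2 + 1 + 6 + 1 = 14.
Total exposure: 6 weeks.
Posterior: α' = 11 + 14 = 25, β' = 1 + 6 = 7.
The posterior predictive for a window of length T is Negative Binomial with variance T·α'·(β'+T)/β'² = 8·25·15/49 = 3000/49.

3000/49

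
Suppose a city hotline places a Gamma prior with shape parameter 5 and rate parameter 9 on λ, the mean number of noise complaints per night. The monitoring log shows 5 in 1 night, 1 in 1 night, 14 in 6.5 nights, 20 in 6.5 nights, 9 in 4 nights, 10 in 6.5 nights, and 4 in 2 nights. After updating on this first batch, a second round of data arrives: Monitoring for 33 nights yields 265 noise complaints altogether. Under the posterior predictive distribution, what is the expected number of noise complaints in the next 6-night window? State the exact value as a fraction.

Total count: 5 + 1 + 14 + 20 + 9 + 10 + 4 = 63.
Total exposure: 1 + 1 + 6.5 + 6.5 + 4 + 6.5 + 2 = 27.5 nights.
After the first batch: Gamma(5 + 63, 9 + 27.5) = Gamma(68, 73/2).
Total count 265 over total exposure 33 nights.
After the second batch: Gamma(68 + 265, 73/2 + 33) = Gamma(333, 139/2).
Predictive mean over a 6-night window = T·E[λ|data] = 6·333/(139/2) = 3996/139.

3996/139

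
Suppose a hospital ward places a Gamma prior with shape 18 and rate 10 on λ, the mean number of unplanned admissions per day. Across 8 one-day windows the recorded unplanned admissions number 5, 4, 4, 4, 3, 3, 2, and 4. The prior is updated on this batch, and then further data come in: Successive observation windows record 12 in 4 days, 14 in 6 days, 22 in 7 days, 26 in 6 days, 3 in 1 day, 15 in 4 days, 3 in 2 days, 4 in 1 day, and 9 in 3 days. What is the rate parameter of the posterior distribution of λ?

Total count: 5 + 4 + 4 + 4 + 3 + 3 + 2 + 4 = 29.
Total exposure: 8 days.
After the first batch: Gamma(18 + 29, 10 + 8) = Gamma(47, 18).
Total count: 12 + 14 + 22 + 26 + 3 + 15 + 3 + 4 + 9 = 108.
Total exposure: 4 + 6 + 7 + 6 + 1 + 4 + 2 + 1 + 3 = 34 days.
After the second batch: Gamma(47 + 108, 18 + 34) = Gamma(155, 52).

52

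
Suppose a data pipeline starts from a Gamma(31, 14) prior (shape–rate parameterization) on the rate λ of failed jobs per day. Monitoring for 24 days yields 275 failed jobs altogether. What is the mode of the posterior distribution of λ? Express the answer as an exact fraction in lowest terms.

305/38

Total count 275 over total exposure 24 days.
The Gamma prior is conjugate for the Poisson rate, so λ | data ~ Gamma(31+275, 14+24) = Gamma(306, 38).
Posterior mode = (α'−1)/β' = 305/38.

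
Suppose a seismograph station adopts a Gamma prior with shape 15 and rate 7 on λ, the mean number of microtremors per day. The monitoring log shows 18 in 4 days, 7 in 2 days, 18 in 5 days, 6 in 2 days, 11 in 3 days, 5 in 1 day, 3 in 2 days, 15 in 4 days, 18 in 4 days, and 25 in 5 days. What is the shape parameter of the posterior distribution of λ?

141

Total count: 18 + 7 + 18 + 6 + 11 + 5 + 3 + 15 + 18 + 25 = 126.
Total exposure: 4 + 2 + 5 + 2 + 3 + 1 + 2 + 4 + 4 + 5 = 32 days.
Conjugate update: add total count to the shape and total exposure to the rate, giving Gamma(141, 39).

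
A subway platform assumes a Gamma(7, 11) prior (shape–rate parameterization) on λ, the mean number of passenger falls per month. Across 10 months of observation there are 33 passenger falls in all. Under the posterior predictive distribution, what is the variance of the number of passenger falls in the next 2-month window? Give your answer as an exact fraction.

1840/441

Total count 33 over total exposure 10 months.
Gamma(α, β) with Poisson data over total exposure Σt gives posterior Gamma(α+Σx, β+Σt) = Gamma(40, 21).
The posterior predictive for a window of length T is Negative Binomial with variance T·α'·(β'+T)/β'² = 2·40·23/441 = 1840/441.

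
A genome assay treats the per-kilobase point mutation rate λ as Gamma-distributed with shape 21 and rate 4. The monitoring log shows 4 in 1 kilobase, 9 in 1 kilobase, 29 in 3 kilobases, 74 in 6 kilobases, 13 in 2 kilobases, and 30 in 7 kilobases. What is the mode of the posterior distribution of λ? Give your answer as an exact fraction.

Total count: 4 + 9 + 29 + 74 + 13 + 30 = 159.
Total exposure: 1 + 1 + 3 + 6 + 2 + 7 = 20 kilobases.
The Gamma prior is conjugate for the Poisson rate, so λ | data ~ Gamma(21+159, 4+20) = Gamma(180, 24).
Posterior mode = (α'−1)/β' = 179/24.

179/24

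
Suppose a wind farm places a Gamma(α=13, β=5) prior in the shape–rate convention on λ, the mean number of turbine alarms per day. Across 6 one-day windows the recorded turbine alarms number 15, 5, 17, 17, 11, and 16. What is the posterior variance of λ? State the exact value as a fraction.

94/121

Total count: 15 + 5 + 17 + 17 + 11 + 16 = 81.
Total exposure: 6 days.
By Gamma–Poisson conjugacy, the posterior is Gamma(α + Σx, β + Σt) = Gamma(13 + 81, 5 + 6) = Gamma(94, 11).
Posterior variance = α'/β'² = 94/121.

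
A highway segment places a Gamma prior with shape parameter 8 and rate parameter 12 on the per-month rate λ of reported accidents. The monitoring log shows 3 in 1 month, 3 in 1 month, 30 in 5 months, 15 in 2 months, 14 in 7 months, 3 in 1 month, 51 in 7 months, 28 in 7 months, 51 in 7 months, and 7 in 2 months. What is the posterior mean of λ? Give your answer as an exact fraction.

213/52

Total count: 3 + 3 + 30 + 15 + 14 + 3 + 51 + 28 + 51 + 7 = 205.
Total exposure: 1 + 1 + 5 + 2 + 7 + 1 + 7 + 7 + 7 + 2 = 40 months.
Gamma(α, β) with Poisson data over total exposure Σt gives posterior Gamma(α+Σx, β+Σt) = Gamma(213, 52).
Posterior mean = α'/β' = 213/52.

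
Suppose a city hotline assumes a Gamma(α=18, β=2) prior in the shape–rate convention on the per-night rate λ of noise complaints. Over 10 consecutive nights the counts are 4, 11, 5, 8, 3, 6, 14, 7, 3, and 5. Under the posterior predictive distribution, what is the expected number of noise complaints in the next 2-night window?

14

Total count: 4 + 11 + 5 + 8 + 3 + 6 + 14 + 7 + 3 + 5 = 66.
Total exposure: 10 nights.
Conjugate update: add total count to the shape and total exposure to the rate, giving Gamma(84, 12).
Predictive mean over a 2-night window = T·E[λ|data] = 2·84/12 = 14.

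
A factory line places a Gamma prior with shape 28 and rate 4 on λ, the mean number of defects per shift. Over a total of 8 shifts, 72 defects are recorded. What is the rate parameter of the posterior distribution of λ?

Total count 72 over total exposure 8 shifts.
Conjugate update: add total count to the shape and total exposure to the rate, giving Gamma(100, 12).

12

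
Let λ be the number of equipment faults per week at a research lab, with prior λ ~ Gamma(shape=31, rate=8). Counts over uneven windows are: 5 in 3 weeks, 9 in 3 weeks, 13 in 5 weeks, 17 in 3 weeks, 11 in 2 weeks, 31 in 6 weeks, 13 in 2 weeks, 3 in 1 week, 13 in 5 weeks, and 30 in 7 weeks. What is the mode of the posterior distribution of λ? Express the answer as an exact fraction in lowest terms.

Total count: 5 + 9 + 13 + 17 + 11 + 31 + 13 + 3 + 13 + 30 = 145.
Total exposure: 3 + 3 + 5 + 3 + 2 + 6 + 2 + 1 + 5 + 7 = 37 weeks.
Gamma(α, β) with Poisson data over total exposure Σt gives posterior Gamma(α+Σx, β+Σt) = Gamma(176, 45).
Posterior mode = (α'−1)/β' = 175/45 = 35/9.

35/9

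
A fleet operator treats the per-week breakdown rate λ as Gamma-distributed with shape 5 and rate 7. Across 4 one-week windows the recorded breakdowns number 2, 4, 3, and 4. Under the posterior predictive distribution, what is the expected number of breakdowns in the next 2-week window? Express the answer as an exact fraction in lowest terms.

Total count: 2 + 4 + 3 + 4 = 13.
Total exposure: 4 weeks.
By Gamma–Poisson conjugacy, the posterior is Gamma(α + Σx, β + Σt) = Gamma(5 + 13, 7 + 4) = Gamma(18, 11).
Predictive mean over a 2-week window = T·E[λ|data] = 2·18/11 = 36/11.

36/11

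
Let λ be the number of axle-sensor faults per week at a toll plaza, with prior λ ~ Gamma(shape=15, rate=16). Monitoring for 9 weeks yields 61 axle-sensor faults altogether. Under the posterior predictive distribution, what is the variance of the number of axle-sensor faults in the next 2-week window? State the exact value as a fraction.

4104/625

Total count 61 over total exposure 9 weeks.
Gamma(α, β) with Poisson data over total exposure Σt gives posterior Gamma(α+Σx, β+Σt) = Gamma(76, 25).
The posterior predictive for a window of length T is Negative Binomial with variance T·α'·(β'+T)/β'² = 2·76·27/625 = 4104/625.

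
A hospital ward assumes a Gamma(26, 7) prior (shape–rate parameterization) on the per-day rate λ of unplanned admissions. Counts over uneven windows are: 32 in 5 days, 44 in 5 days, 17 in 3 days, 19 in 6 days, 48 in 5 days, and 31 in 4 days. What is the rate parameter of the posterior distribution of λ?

Total count: 32 + 44 + 17 + 19 + 48 + 31 = 191.
Total exposure: 5 + 5 + 3 + 6 + 5 + 4 = 28 days.
Posterior: α' = 26 + 191 = 217, β' = 7 + 28 = 35.

35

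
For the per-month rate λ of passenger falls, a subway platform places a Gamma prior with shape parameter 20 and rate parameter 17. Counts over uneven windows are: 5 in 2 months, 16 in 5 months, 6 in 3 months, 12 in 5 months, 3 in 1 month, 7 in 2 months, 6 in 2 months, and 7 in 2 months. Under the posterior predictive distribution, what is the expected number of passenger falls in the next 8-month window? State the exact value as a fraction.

Total count: 5 + 16 + 6 + 12 + 3 + 7 + 6 + 7 = 62.
Total exposure: 2 + 5 + 3 + 5 + 1 + 2 + 2 + 2 = 22 months.
Gamma(α, β) with Poisson data over total exposure Σt gives posterior Gamma(α+Σx, β+Σt) = Gamma(82, 39).
Predictive mean over an 8-month window = T·E[λ|data] = 8·82/39 = 656/39.

656/39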